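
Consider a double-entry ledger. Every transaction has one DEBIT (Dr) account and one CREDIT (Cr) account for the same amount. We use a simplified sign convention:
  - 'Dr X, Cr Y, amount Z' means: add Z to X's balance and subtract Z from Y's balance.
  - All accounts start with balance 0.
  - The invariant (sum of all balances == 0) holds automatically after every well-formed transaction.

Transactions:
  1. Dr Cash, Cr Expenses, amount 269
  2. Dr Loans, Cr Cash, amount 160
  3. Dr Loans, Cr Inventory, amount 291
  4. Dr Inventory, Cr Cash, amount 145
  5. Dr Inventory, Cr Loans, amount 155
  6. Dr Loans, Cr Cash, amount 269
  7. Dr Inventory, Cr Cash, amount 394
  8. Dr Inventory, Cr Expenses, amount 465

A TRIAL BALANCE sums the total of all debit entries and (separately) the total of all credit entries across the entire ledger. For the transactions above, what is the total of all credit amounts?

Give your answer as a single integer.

Answer: 2148

Derivation:
Txn 1: credit+=269
Txn 2: credit+=160
Txn 3: credit+=291
Txn 4: credit+=145
Txn 5: credit+=155
Txn 6: credit+=269
Txn 7: credit+=394
Txn 8: credit+=465
Total credits = 2148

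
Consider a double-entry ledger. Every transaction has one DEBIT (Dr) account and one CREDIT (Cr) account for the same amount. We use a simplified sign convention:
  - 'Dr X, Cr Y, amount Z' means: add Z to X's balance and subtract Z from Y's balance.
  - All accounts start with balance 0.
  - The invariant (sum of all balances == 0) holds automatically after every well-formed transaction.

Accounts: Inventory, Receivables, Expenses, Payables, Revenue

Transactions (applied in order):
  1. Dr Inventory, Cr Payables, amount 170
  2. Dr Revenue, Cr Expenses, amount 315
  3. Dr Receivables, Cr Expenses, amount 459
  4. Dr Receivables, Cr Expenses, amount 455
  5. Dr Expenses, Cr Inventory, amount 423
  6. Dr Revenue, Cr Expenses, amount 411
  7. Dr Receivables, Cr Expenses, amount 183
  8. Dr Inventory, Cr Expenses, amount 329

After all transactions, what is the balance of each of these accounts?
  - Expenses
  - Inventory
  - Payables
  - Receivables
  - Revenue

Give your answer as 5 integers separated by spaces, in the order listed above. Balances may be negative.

Answer: -1729 76 -170 1097 726

Derivation:
After txn 1 (Dr Inventory, Cr Payables, amount 170): Inventory=170 Payables=-170
After txn 2 (Dr Revenue, Cr Expenses, amount 315): Expenses=-315 Inventory=170 Payables=-170 Revenue=315
After txn 3 (Dr Receivables, Cr Expenses, amount 459): Expenses=-774 Inventory=170 Payables=-170 Receivables=459 Revenue=315
After txn 4 (Dr Receivables, Cr Expenses, amount 455): Expenses=-1229 Inventory=170 Payables=-170 Receivables=914 Revenue=315
After txn 5 (Dr Expenses, Cr Inventory, amount 423): Expenses=-806 Inventory=-253 Payables=-170 Receivables=914 Revenue=315
After txn 6 (Dr Revenue, Cr Expenses, amount 411): Expenses=-1217 Inventory=-253 Payables=-170 Receivables=914 Revenue=726
After txn 7 (Dr Receivables, Cr Expenses, amount 183): Expenses=-1400 Inventory=-253 Payables=-170 Receivables=1097 Revenue=726
After txn 8 (Dr Inventory, Cr Expenses, amount 329): Expenses=-1729 Inventory=76 Payables=-170 Receivables=1097 Revenue=726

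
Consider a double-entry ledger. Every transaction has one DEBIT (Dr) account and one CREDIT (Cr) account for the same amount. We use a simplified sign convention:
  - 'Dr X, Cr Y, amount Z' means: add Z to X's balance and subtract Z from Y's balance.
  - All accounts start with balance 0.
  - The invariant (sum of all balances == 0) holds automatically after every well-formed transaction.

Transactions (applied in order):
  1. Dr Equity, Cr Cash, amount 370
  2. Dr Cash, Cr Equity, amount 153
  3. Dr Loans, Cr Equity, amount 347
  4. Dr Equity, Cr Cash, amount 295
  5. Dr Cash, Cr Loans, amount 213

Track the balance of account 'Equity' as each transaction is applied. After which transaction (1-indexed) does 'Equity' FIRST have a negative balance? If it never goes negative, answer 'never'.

After txn 1: Equity=370
After txn 2: Equity=217
After txn 3: Equity=-130

Answer: 3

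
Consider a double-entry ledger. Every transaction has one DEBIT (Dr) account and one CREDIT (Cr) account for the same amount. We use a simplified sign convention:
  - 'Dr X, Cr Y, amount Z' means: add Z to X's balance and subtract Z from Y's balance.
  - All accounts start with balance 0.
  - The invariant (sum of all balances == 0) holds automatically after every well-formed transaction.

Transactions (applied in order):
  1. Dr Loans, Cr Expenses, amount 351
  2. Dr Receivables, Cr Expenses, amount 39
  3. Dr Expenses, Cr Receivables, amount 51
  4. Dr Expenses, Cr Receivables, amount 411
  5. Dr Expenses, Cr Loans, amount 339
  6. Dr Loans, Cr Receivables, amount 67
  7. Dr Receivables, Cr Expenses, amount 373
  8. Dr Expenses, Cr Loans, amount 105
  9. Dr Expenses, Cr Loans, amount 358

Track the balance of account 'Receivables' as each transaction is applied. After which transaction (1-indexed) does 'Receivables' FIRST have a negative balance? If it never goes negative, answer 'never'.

After txn 1: Receivables=0
After txn 2: Receivables=39
After txn 3: Receivables=-12

Answer: 3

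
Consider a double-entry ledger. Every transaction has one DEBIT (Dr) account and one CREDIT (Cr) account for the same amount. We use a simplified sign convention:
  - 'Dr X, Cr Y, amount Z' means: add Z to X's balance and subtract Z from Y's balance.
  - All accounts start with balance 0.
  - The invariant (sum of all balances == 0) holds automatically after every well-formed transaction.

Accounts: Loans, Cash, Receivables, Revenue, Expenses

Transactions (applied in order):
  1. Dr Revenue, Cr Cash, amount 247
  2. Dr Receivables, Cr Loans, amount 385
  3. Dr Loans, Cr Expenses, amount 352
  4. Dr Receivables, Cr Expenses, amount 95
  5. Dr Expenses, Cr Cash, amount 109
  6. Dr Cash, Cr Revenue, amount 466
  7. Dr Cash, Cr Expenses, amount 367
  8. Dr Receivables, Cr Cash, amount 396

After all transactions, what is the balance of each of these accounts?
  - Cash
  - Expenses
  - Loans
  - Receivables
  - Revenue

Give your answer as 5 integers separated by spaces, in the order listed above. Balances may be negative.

Answer: 81 -705 -33 876 -219

Derivation:
After txn 1 (Dr Revenue, Cr Cash, amount 247): Cash=-247 Revenue=247
After txn 2 (Dr Receivables, Cr Loans, amount 385): Cash=-247 Loans=-385 Receivables=385 Revenue=247
After txn 3 (Dr Loans, Cr Expenses, amount 352): Cash=-247 Expenses=-352 Loans=-33 Receivables=385 Revenue=247
After txn 4 (Dr Receivables, Cr Expenses, amount 95): Cash=-247 Expenses=-447 Loans=-33 Receivables=480 Revenue=247
After txn 5 (Dr Expenses, Cr Cash, amount 109): Cash=-356 Expenses=-338 Loans=-33 Receivables=480 Revenue=247
After txn 6 (Dr Cash, Cr Revenue, amount 466): Cash=110 Expenses=-338 Loans=-33 Receivables=480 Revenue=-219
After txn 7 (Dr Cash, Cr Expenses, amount 367): Cash=477 Expenses=-705 Loans=-33 Receivables=480 Revenue=-219
After txn 8 (Dr Receivables, Cr Cash, amount 396): Cash=81 Expenses=-705 Loans=-33 Receivables=876 Revenue=-219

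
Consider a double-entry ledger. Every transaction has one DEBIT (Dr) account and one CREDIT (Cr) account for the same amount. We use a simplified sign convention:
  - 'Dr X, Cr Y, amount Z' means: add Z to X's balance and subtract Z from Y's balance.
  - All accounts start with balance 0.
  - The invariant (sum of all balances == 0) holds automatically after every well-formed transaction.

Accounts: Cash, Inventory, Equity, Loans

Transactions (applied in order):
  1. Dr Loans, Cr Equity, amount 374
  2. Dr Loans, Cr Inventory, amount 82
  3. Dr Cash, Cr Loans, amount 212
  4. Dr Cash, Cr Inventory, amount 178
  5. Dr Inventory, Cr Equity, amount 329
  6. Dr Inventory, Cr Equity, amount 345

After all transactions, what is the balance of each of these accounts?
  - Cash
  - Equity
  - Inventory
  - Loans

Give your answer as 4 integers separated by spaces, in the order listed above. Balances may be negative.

Answer: 390 -1048 414 244

Derivation:
After txn 1 (Dr Loans, Cr Equity, amount 374): Equity=-374 Loans=374
After txn 2 (Dr Loans, Cr Inventory, amount 82): Equity=-374 Inventory=-82 Loans=456
After txn 3 (Dr Cash, Cr Loans, amount 212): Cash=212 Equity=-374 Inventory=-82 Loans=244
After txn 4 (Dr Cash, Cr Inventory, amount 178): Cash=390 Equity=-374 Inventory=-260 Loans=244
After txn 5 (Dr Inventory, Cr Equity, amount 329): Cash=390 Equity=-703 Inventory=69 Loans=244
After txn 6 (Dr Inventory, Cr Equity, amount 345): Cash=390 Equity=-1048 Inventory=414 Loans=244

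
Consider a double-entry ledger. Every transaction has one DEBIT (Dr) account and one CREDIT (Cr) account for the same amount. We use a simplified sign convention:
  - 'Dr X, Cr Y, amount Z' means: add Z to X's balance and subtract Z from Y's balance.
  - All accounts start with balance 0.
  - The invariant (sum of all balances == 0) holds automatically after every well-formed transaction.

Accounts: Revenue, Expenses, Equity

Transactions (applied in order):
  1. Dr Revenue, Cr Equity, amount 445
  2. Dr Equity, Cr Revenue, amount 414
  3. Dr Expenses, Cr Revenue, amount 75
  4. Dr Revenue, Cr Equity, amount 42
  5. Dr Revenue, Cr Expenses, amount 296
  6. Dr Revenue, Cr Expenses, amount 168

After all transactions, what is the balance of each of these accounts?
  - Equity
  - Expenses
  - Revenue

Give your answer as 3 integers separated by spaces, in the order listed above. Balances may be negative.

After txn 1 (Dr Revenue, Cr Equity, amount 445): Equity=-445 Revenue=445
After txn 2 (Dr Equity, Cr Revenue, amount 414): Equity=-31 Revenue=31
After txn 3 (Dr Expenses, Cr Revenue, amount 75): Equity=-31 Expenses=75 Revenue=-44
After txn 4 (Dr Revenue, Cr Equity, amount 42): Equity=-73 Expenses=75 Revenue=-2
After txn 5 (Dr Revenue, Cr Expenses, amount 296): Equity=-73 Expenses=-221 Revenue=294
After txn 6 (Dr Revenue, Cr Expenses, amount 168): Equity=-73 Expenses=-389 Revenue=462

Answer: -73 -389 462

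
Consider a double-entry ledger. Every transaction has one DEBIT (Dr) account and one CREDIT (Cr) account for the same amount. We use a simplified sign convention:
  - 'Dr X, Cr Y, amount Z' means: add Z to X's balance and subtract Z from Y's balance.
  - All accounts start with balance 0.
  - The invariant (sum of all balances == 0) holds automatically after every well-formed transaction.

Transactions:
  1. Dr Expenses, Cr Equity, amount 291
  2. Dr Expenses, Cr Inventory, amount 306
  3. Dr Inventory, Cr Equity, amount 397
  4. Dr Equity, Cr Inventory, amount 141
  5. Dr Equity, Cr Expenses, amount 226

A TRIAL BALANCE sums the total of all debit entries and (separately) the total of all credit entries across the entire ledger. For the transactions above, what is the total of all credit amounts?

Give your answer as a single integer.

Txn 1: credit+=291
Txn 2: credit+=306
Txn 3: credit+=397
Txn 4: credit+=141
Txn 5: credit+=226
Total credits = 1361

Answer: 1361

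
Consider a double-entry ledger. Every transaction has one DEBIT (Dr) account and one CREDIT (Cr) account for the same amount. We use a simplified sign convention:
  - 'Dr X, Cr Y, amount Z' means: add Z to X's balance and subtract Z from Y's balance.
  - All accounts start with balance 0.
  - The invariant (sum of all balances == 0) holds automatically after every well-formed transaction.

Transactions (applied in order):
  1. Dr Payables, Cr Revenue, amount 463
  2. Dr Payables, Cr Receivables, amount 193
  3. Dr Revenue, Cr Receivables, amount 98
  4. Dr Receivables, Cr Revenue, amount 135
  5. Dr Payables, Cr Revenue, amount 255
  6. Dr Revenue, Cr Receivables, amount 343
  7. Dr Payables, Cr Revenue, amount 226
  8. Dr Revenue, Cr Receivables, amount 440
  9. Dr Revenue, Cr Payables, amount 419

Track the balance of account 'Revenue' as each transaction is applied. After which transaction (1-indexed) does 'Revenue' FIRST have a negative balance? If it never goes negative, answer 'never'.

After txn 1: Revenue=-463

Answer: 1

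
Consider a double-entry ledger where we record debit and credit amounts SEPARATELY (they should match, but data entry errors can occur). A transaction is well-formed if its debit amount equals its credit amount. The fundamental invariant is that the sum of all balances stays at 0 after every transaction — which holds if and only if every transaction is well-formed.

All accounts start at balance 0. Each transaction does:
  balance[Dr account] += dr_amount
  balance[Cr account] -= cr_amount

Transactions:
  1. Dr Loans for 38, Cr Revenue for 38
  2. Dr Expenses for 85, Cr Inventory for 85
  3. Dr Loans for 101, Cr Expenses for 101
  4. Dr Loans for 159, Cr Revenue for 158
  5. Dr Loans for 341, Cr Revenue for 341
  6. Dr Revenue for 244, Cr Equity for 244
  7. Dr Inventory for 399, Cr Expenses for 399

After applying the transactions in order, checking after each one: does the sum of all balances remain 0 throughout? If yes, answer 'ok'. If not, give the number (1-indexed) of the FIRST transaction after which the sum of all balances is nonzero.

Answer: 4

Derivation:
After txn 1: dr=38 cr=38 sum_balances=0
After txn 2: dr=85 cr=85 sum_balances=0
After txn 3: dr=101 cr=101 sum_balances=0
After txn 4: dr=159 cr=158 sum_balances=1
After txn 5: dr=341 cr=341 sum_balances=1
After txn 6: dr=244 cr=244 sum_balances=1
After txn 7: dr=399 cr=399 sum_balances=1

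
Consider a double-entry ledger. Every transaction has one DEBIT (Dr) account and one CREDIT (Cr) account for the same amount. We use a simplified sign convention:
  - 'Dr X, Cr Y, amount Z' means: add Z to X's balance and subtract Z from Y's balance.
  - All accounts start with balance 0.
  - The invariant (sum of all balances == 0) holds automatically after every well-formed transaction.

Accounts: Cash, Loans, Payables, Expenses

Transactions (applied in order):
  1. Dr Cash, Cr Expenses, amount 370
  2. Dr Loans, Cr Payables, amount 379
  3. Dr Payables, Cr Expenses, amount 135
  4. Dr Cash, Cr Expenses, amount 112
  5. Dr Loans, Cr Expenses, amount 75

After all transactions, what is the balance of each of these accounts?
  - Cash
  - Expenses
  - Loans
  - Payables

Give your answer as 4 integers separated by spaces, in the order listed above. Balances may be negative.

Answer: 482 -692 454 -244

Derivation:
After txn 1 (Dr Cash, Cr Expenses, amount 370): Cash=370 Expenses=-370
After txn 2 (Dr Loans, Cr Payables, amount 379): Cash=370 Expenses=-370 Loans=379 Payables=-379
After txn 3 (Dr Payables, Cr Expenses, amount 135): Cash=370 Expenses=-505 Loans=379 Payables=-244
After txn 4 (Dr Cash, Cr Expenses, amount 112): Cash=482 Expenses=-617 Loans=379 Payables=-244
After txn 5 (Dr Loans, Cr Expenses, amount 75): Cash=482 Expenses=-692 Loans=454 Payables=-244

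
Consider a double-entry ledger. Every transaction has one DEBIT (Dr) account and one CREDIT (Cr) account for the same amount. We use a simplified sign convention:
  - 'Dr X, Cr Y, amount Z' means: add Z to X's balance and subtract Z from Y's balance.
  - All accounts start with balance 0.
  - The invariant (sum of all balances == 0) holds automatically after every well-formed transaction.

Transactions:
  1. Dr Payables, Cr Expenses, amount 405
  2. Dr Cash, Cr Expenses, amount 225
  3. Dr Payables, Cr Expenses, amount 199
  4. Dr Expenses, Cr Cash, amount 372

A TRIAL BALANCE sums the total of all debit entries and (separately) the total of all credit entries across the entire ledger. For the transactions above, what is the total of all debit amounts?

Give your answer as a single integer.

Txn 1: debit+=405
Txn 2: debit+=225
Txn 3: debit+=199
Txn 4: debit+=372
Total debits = 1201

Answer: 1201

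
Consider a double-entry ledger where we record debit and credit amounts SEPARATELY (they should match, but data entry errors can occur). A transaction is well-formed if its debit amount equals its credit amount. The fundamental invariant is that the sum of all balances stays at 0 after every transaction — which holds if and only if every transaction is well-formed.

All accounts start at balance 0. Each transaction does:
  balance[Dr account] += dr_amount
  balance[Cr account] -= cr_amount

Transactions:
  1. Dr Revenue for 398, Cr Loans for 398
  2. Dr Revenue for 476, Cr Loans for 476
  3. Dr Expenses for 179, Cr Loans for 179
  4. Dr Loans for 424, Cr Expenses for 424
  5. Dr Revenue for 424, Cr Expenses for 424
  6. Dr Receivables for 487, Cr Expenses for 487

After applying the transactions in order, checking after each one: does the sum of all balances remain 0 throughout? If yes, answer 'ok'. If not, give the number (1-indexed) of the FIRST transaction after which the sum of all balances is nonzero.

After txn 1: dr=398 cr=398 sum_balances=0
After txn 2: dr=476 cr=476 sum_balances=0
After txn 3: dr=179 cr=179 sum_balances=0
After txn 4: dr=424 cr=424 sum_balances=0
After txn 5: dr=424 cr=424 sum_balances=0
After txn 6: dr=487 cr=487 sum_balances=0

Answer: ok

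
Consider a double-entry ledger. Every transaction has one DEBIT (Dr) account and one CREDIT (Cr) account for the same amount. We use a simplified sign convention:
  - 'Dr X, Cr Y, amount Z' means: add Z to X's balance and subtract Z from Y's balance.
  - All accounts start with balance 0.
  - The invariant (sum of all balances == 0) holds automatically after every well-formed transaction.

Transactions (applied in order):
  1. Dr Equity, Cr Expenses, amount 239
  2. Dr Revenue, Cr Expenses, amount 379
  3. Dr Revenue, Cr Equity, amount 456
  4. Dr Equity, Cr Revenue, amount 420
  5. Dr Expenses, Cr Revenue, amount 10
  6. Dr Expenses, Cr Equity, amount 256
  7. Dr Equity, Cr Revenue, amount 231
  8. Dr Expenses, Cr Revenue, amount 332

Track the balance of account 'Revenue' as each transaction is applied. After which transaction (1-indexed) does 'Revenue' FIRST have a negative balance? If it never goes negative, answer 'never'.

Answer: 8

Derivation:
After txn 1: Revenue=0
After txn 2: Revenue=379
After txn 3: Revenue=835
After txn 4: Revenue=415
After txn 5: Revenue=405
After txn 6: Revenue=405
After txn 7: Revenue=174
After txn 8: Revenue=-158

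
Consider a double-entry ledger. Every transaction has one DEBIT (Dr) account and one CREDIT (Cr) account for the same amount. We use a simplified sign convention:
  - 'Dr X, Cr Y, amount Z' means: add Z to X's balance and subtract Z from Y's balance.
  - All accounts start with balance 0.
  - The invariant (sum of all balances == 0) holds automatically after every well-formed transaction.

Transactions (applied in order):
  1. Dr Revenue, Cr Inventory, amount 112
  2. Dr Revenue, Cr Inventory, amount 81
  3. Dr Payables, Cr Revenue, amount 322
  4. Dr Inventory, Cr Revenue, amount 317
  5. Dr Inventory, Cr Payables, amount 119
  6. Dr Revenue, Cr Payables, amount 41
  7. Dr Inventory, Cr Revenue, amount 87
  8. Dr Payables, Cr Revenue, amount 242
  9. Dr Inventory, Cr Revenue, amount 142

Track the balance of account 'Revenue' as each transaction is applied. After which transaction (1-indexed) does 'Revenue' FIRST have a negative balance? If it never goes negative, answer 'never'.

After txn 1: Revenue=112
After txn 2: Revenue=193
After txn 3: Revenue=-129

Answer: 3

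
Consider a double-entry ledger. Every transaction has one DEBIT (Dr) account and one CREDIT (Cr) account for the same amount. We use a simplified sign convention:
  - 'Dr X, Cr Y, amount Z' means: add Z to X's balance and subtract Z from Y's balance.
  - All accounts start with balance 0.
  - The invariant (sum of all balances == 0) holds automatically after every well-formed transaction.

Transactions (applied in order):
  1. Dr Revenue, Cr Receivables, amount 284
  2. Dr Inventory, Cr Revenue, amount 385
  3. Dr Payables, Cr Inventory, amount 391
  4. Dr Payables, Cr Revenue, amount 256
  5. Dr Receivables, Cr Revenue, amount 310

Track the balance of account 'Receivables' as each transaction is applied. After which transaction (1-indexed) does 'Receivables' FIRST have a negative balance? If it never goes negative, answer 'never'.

After txn 1: Receivables=-284

Answer: 1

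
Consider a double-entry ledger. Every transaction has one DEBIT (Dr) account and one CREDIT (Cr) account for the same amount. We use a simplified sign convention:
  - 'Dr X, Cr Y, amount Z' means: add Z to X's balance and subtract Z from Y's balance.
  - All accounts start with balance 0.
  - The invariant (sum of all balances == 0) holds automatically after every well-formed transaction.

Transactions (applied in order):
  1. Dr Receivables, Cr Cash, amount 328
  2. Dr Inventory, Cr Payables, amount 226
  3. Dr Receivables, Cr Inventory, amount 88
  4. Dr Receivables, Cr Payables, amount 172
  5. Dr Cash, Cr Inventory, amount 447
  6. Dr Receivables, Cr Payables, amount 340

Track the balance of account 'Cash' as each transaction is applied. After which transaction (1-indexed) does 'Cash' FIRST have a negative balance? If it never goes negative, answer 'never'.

Answer: 1

Derivation:
After txn 1: Cash=-328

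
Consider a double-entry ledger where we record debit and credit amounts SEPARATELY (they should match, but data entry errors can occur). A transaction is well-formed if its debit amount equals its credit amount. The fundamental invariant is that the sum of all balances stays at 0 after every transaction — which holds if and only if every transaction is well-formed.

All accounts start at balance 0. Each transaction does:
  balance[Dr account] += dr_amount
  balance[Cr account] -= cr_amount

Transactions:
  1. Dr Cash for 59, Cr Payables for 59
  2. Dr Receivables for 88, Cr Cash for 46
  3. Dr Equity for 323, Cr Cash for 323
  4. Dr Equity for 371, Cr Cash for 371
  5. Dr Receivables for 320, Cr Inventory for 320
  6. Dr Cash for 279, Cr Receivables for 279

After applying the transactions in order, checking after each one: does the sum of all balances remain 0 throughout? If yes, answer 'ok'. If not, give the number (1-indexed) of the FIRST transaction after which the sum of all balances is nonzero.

After txn 1: dr=59 cr=59 sum_balances=0
After txn 2: dr=88 cr=46 sum_balances=42
After txn 3: dr=323 cr=323 sum_balances=42
After txn 4: dr=371 cr=371 sum_balances=42
After txn 5: dr=320 cr=320 sum_balances=42
After txn 6: dr=279 cr=279 sum_balances=42

Answer: 2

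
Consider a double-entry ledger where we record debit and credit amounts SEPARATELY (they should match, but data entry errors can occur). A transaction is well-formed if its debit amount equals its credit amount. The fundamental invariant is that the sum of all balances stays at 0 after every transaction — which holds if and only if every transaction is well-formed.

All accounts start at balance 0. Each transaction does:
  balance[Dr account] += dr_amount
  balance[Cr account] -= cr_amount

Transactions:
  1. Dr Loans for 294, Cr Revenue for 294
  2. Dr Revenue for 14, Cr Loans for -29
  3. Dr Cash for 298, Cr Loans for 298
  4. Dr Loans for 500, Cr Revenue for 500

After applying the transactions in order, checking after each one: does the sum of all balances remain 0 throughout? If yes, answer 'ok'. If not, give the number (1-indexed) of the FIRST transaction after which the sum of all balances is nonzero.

Answer: 2

Derivation:
After txn 1: dr=294 cr=294 sum_balances=0
After txn 2: dr=14 cr=-29 sum_balances=43
After txn 3: dr=298 cr=298 sum_balances=43
After txn 4: dr=500 cr=500 sum_balances=43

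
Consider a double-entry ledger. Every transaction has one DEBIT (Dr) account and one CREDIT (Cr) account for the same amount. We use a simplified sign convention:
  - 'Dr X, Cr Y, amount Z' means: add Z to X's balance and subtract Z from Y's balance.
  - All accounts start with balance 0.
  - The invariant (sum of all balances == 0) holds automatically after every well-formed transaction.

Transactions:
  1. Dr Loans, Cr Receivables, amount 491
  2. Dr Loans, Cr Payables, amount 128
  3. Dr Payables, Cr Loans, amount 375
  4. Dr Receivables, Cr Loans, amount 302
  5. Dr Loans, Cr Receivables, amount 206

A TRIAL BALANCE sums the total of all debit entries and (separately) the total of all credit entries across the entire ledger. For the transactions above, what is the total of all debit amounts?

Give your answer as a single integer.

Answer: 1502

Derivation:
Txn 1: debit+=491
Txn 2: debit+=128
Txn 3: debit+=375
Txn 4: debit+=302
Txn 5: debit+=206
Total debits = 1502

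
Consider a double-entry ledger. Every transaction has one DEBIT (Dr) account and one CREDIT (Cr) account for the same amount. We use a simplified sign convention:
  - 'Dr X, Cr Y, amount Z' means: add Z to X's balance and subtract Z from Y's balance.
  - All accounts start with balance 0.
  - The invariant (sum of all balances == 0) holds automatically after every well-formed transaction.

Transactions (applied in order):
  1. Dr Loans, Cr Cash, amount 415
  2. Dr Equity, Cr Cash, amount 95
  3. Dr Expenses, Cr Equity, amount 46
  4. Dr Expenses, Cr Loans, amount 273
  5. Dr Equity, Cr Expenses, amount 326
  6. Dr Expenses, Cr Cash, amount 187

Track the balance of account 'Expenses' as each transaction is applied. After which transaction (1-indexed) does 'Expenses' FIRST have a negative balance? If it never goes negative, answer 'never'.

After txn 1: Expenses=0
After txn 2: Expenses=0
After txn 3: Expenses=46
After txn 4: Expenses=319
After txn 5: Expenses=-7

Answer: 5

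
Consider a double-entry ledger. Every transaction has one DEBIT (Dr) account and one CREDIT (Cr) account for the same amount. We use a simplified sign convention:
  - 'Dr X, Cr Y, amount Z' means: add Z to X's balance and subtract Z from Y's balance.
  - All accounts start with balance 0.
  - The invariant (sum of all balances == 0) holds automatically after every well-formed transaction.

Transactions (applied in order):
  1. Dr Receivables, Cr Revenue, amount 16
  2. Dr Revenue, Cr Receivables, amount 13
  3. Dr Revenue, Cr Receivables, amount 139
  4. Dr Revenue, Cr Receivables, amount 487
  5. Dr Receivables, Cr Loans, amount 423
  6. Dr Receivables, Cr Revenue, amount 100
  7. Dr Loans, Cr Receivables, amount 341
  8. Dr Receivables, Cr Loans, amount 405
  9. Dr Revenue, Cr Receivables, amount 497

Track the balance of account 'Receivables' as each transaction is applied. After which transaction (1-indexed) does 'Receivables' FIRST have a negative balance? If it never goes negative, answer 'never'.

After txn 1: Receivables=16
After txn 2: Receivables=3
After txn 3: Receivables=-136

Answer: 3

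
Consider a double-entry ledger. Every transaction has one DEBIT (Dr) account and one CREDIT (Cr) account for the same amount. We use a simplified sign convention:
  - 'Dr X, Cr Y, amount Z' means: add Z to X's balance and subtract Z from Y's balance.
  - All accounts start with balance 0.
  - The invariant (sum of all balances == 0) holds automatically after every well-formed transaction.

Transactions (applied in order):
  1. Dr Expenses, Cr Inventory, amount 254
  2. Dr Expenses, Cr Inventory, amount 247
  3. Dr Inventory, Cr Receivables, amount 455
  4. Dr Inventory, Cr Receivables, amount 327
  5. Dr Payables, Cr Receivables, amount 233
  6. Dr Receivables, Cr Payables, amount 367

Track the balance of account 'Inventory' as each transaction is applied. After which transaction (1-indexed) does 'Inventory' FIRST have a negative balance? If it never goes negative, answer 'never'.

Answer: 1

Derivation:
After txn 1: Inventory=-254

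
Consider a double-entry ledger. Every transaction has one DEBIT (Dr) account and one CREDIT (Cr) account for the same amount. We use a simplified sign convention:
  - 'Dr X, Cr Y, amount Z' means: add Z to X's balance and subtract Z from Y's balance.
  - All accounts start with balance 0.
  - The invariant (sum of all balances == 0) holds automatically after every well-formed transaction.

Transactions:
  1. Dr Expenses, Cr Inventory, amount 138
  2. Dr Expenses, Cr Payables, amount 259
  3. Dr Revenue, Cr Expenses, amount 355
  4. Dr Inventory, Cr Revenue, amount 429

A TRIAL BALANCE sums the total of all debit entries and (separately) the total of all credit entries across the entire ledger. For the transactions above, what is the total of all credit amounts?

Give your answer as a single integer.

Txn 1: credit+=138
Txn 2: credit+=259
Txn 3: credit+=355
Txn 4: credit+=429
Total credits = 1181

Answer: 1181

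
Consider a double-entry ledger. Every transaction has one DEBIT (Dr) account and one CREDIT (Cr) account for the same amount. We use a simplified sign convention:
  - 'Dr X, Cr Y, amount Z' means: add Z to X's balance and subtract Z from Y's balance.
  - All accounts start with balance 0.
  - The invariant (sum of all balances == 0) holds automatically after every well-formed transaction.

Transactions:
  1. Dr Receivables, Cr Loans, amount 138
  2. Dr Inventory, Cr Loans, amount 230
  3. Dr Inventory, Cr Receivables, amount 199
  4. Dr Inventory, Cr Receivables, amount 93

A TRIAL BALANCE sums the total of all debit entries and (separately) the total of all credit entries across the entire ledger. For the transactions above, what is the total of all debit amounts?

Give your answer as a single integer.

Txn 1: debit+=138
Txn 2: debit+=230
Txn 3: debit+=199
Txn 4: debit+=93
Total debits = 660

Answer: 660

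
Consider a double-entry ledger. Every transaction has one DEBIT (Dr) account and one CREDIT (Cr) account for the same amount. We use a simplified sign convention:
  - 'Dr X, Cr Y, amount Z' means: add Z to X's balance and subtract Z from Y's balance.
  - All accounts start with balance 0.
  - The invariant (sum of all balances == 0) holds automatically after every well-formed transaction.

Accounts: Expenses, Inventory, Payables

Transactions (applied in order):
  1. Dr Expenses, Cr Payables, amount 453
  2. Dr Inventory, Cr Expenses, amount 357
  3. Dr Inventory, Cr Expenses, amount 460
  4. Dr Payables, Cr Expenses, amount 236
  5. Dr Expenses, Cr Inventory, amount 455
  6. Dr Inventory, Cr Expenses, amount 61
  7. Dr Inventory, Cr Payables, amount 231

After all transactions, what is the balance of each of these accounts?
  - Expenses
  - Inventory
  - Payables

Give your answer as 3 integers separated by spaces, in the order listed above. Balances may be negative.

Answer: -206 654 -448

Derivation:
After txn 1 (Dr Expenses, Cr Payables, amount 453): Expenses=453 Payables=-453
After txn 2 (Dr Inventory, Cr Expenses, amount 357): Expenses=96 Inventory=357 Payables=-453
After txn 3 (Dr Inventory, Cr Expenses, amount 460): Expenses=-364 Inventory=817 Payables=-453
After txn 4 (Dr Payables, Cr Expenses, amount 236): Expenses=-600 Inventory=817 Payables=-217
After txn 5 (Dr Expenses, Cr Inventory, amount 455): Expenses=-145 Inventory=362 Payables=-217
After txn 6 (Dr Inventory, Cr Expenses, amount 61): Expenses=-206 Inventory=423 Payables=-217
After txn 7 (Dr Inventory, Cr Payables, amount 231): Expenses=-206 Inventory=654 Payables=-448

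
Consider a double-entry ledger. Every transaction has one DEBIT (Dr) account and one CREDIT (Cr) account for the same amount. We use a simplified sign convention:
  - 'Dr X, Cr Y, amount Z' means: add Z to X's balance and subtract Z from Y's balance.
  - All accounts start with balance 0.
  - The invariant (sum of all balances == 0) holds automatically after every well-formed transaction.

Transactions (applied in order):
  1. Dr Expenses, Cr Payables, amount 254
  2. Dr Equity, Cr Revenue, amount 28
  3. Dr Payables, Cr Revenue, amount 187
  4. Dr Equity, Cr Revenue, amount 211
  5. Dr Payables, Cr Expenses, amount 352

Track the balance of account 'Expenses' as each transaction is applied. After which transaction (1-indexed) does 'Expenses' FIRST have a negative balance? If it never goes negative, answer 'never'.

Answer: 5

Derivation:
After txn 1: Expenses=254
After txn 2: Expenses=254
After txn 3: Expenses=254
After txn 4: Expenses=254
After txn 5: Expenses=-98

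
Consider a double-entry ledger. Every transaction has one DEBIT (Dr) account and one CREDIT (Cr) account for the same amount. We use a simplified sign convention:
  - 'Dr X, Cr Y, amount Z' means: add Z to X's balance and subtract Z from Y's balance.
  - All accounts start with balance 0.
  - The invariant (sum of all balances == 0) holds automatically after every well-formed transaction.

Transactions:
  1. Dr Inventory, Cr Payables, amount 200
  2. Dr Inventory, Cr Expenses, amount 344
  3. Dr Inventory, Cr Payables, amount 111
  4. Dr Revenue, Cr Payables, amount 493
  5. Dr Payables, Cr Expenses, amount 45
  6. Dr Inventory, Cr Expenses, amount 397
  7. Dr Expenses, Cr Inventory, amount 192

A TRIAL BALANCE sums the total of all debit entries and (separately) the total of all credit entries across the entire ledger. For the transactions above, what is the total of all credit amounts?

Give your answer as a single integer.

Txn 1: credit+=200
Txn 2: credit+=344
Txn 3: credit+=111
Txn 4: credit+=493
Txn 5: credit+=45
Txn 6: credit+=397
Txn 7: credit+=192
Total credits = 1782

Answer: 1782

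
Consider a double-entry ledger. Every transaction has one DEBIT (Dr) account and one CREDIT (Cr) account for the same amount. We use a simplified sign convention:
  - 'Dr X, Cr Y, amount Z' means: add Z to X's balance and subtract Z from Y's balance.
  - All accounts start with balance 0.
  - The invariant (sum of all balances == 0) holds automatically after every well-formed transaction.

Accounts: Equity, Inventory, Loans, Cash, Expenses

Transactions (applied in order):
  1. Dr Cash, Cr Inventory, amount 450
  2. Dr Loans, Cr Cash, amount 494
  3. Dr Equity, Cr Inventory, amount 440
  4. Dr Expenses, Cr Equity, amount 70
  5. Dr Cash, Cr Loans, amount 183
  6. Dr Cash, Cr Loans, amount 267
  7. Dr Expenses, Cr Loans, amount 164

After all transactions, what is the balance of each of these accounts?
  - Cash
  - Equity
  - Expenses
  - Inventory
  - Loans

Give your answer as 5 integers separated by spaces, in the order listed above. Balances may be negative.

After txn 1 (Dr Cash, Cr Inventory, amount 450): Cash=450 Inventory=-450
After txn 2 (Dr Loans, Cr Cash, amount 494): Cash=-44 Inventory=-450 Loans=494
After txn 3 (Dr Equity, Cr Inventory, amount 440): Cash=-44 Equity=440 Inventory=-890 Loans=494
After txn 4 (Dr Expenses, Cr Equity, amount 70): Cash=-44 Equity=370 Expenses=70 Inventory=-890 Loans=494
After txn 5 (Dr Cash, Cr Loans, amount 183): Cash=139 Equity=370 Expenses=70 Inventory=-890 Loans=311
After txn 6 (Dr Cash, Cr Loans, amount 267): Cash=406 Equity=370 Expenses=70 Inventory=-890 Loans=44
After txn 7 (Dr Expenses, Cr Loans, amount 164): Cash=406 Equity=370 Expenses=234 Inventory=-890 Loans=-120

Answer: 406 370 234 -890 -120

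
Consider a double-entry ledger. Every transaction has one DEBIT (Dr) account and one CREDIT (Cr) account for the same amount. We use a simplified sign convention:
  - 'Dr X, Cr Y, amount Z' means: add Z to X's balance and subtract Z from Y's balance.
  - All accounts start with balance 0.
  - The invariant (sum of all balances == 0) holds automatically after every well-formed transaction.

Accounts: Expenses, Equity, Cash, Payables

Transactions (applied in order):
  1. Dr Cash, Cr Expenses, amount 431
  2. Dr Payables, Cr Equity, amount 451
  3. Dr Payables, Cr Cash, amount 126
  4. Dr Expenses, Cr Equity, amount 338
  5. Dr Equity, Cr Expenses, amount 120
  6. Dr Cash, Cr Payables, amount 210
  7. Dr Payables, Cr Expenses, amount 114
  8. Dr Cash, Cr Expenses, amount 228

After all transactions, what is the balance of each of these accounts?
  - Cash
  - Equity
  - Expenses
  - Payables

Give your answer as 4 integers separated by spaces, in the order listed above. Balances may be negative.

After txn 1 (Dr Cash, Cr Expenses, amount 431): Cash=431 Expenses=-431
After txn 2 (Dr Payables, Cr Equity, amount 451): Cash=431 Equity=-451 Expenses=-431 Payables=451
After txn 3 (Dr Payables, Cr Cash, amount 126): Cash=305 Equity=-451 Expenses=-431 Payables=577
After txn 4 (Dr Expenses, Cr Equity, amount 338): Cash=305 Equity=-789 Expenses=-93 Payables=577
After txn 5 (Dr Equity, Cr Expenses, amount 120): Cash=305 Equity=-669 Expenses=-213 Payables=577
After txn 6 (Dr Cash, Cr Payables, amount 210): Cash=515 Equity=-669 Expenses=-213 Payables=367
After txn 7 (Dr Payables, Cr Expenses, amount 114): Cash=515 Equity=-669 Expenses=-327 Payables=481
After txn 8 (Dr Cash, Cr Expenses, amount 228): Cash=743 Equity=-669 Expenses=-555 Payables=481

Answer: 743 -669 -555 481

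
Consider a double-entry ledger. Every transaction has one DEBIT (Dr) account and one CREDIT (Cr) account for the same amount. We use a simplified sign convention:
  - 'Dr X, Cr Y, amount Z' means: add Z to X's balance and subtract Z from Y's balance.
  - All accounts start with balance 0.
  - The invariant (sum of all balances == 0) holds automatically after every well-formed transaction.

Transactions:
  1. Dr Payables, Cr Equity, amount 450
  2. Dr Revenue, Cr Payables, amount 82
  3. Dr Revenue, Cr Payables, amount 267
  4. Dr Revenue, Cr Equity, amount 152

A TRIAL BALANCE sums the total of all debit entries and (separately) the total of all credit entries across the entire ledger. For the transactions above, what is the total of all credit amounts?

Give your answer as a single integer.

Txn 1: credit+=450
Txn 2: credit+=82
Txn 3: credit+=267
Txn 4: credit+=152
Total credits = 951

Answer: 951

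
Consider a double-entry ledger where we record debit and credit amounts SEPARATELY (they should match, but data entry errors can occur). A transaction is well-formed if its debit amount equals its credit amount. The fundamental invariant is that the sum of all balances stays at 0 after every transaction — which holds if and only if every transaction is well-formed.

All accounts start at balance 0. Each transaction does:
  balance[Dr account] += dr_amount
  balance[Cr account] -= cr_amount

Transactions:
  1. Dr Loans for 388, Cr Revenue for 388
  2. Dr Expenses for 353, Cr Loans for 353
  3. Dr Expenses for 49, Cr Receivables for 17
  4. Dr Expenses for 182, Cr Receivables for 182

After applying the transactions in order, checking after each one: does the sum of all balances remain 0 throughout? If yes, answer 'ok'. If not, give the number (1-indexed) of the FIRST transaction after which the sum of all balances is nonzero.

After txn 1: dr=388 cr=388 sum_balances=0
After txn 2: dr=353 cr=353 sum_balances=0
After txn 3: dr=49 cr=17 sum_balances=32
After txn 4: dr=182 cr=182 sum_balances=32

Answer: 3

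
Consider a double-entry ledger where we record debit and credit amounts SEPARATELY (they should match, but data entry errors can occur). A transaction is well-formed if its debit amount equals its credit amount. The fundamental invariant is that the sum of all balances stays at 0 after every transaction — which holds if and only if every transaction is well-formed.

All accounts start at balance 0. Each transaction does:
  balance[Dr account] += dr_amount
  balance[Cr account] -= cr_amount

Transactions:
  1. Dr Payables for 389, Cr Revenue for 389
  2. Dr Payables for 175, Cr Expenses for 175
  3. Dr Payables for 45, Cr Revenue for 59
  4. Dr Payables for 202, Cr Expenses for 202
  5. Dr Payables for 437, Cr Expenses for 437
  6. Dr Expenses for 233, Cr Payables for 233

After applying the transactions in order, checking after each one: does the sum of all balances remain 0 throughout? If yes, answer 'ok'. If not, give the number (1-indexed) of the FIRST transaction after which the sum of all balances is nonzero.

After txn 1: dr=389 cr=389 sum_balances=0
After txn 2: dr=175 cr=175 sum_balances=0
After txn 3: dr=45 cr=59 sum_balances=-14
After txn 4: dr=202 cr=202 sum_balances=-14
After txn 5: dr=437 cr=437 sum_balances=-14
After txn 6: dr=233 cr=233 sum_balances=-14

Answer: 3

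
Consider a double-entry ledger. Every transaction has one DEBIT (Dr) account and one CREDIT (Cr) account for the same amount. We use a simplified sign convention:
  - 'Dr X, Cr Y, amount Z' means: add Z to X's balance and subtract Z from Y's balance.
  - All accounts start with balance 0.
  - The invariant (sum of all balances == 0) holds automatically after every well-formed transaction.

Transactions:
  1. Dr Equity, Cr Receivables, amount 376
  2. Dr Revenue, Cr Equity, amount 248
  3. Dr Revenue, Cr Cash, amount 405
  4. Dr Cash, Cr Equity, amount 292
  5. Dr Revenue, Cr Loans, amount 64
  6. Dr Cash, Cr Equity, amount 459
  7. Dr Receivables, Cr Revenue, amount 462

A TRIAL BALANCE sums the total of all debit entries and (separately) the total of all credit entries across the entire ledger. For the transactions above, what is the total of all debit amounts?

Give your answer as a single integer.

Answer: 2306

Derivation:
Txn 1: debit+=376
Txn 2: debit+=248
Txn 3: debit+=405
Txn 4: debit+=292
Txn 5: debit+=64
Txn 6: debit+=459
Txn 7: debit+=462
Total debits = 2306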